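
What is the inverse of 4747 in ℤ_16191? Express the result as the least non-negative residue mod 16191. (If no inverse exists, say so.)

Apply the Euclidean algorithm to 16191 and 4747:
16191 = 3·4747 + 1950
4747 = 2·1950 + 847
1950 = 2·847 + 256
847 = 3·256 + 79
256 = 3·79 + 19
79 = 4·19 + 3
19 = 6·3 + 1
3 = 3·1 + 0
gcd = 1, so the inverse exists. Back-substitute:
1 = 19 − 6·3
1 = −6·79 + 25·19
1 = 25·256 − 81·79
1 = −81·847 + 268·256
1 = 268·1950 − 617·847
1 = −617·4747 + 1502·1950
1 = 1502·16191 − 5123·4747
Thus 4747·(-5123) ≡ 1 (mod 16191); reducing, -5123 mod 16191 = 11068.

11068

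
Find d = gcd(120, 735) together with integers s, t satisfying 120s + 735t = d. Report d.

15

Apply Euclid's algorithm to 735 and 120:
735 = 6·120 + 15
120 = 8·15 + 0
gcd(120, 735) = 15.
Express as a combination:
15 = 735 − 6·120
So 15 = (1)·735 + (-6)·120.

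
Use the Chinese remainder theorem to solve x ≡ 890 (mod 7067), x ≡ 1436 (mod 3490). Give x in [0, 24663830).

4297626

Write x = 890 + 7067·k. Then 7067·k ≡ 1436 − 890 ≡ 546 (mod 3490).
Need 7067⁻¹ mod 3490. Extended Euclid on (3490, 87):
3490 = 40×87 + 10
87 = 8×10 + 7
10 = 1×7 + 3
7 = 2×3 + 1
3 = 3×1 + 0
Back-substitute:
1 = 7 − 2·3
1 = −2·10 + 3·7
1 = 3·87 − 26·10
1 = −26·3490 + 1043·87
7067⁻¹ ≡ 1043 (mod 3490), so k ≡ 1043·546 ≡ 608 (mod 3490).
x = 890 + 7067·608 = 4297626.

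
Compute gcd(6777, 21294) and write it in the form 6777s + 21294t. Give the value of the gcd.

Apply Euclid's algorithm to 21294 and 6777:
21294 = 3×6777 + 963
6777 = 7×963 + 36
963 = 26×36 + 27
36 = 1×27 + 9
27 = 3×9 + 0
gcd(6777, 21294) = 9.
Working backward:
9 = 36 − 27
9 = −963 + 27·36
9 = 27·6777 − 190·963
9 = −190·21294 + 597·6777
So 9 = (-190)·21294 + (597)·6777.

9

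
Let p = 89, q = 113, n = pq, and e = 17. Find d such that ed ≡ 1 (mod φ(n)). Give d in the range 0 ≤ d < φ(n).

φ(n) = (p−1)(q−1) = 88·112 = 9856.
Need d with 17·d ≡ 1 (mod 9856). Apply the extended Euclidean algorithm:
9856 = 579*17 + 13
17 = 1*13 + 4
13 = 3*4 + 1
4 = 4*1 + 0
Back-substitute:
1 = 13 − 3·4
1 = −3·17 + 4·13
1 = 4·9856 − 2319·17
So 17·(-2319) ≡ 1 (mod 9856), hence d ≡ -2319 ≡ 7537 (mod 9856).

7537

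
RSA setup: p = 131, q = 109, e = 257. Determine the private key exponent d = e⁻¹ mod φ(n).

φ(n) = (p−1)(q−1) = 130·108 = 14040.
Need d with 257·d ≡ 1 (mod 14040). Apply the extended Euclidean algorithm:
14040 = 54*257 + 162
257 = 1*162 + 95
162 = 1*95 + 67
95 = 1*67 + 28
67 = 2*28 + 11
28 = 2*11 + 6
11 = 1*6 + 5
6 = 1*5 + 1
5 = 5*1 + 0
Back-substitute:
1 = 6 − 5
1 = −11 + 2·6
1 = 2·28 − 5·11
1 = −5·67 + 12·28
1 = 12·95 − 17·67
1 = −17·162 + 29·95
1 = 29·257 − 46·162
1 = −46·14040 + 2513·257
So 257·2513 ≡ 1 (mod 14040), hence d = 2513.

2513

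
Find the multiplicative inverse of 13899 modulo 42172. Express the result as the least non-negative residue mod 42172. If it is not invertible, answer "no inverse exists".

Run Euclid on (42172, 13899):
42172 = 3*13899 + 475
13899 = 29*475 + 124
475 = 3*124 + 103
124 = 1*103 + 21
103 = 4*21 + 19
21 = 1*19 + 2
19 = 9*2 + 1
2 = 2*1 + 0
Since gcd(13899, 42172) = 1, back-substitute to write 1 as a combination:
1 = 19 − 9·2
1 = −9·21 + 10·19
1 = 10·103 − 49·21
1 = −49·124 + 59·103
1 = 59·475 − 226·124
1 = −226·13899 + 6613·475
1 = 6613·42172 − 20065·13899
Hence 13899⁻¹ ≡ -20065 ≡ 22107 (mod 42172).

22107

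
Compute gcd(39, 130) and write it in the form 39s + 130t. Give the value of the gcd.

13

Repeated division:
130 = 3·39 + 13
39 = 3·13 + 0
gcd(39, 130) = 13.
Back-substituting:
13 = 130 − 3·39
So 13 = (1)·130 + (-3)·39.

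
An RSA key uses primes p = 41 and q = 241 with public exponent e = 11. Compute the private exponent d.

φ(n) = (p−1)(q−1) = 40·240 = 9600.
Need d with 11·d ≡ 1 (mod 9600). Apply the extended Euclidean algorithm:
9600 = 872*11 + 8
11 = 1*8 + 3
8 = 2*3 + 2
3 = 1*2 + 1
2 = 2*1 + 0
Back-substitute:
1 = 3 − 2
1 = −8 + 3·3
1 = 3·11 − 4·8
1 = −4·9600 + 3491·11
So 11·3491 ≡ 1 (mod 9600), hence d = 3491.

3491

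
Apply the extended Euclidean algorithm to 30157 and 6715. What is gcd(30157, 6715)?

1

Repeated division:
30157 = 4·6715 + 3297
6715 = 2·3297 + 121
3297 = 27·121 + 30
121 = 4·30 + 1
30 = 30·1 + 0
gcd(30157, 6715) = 1.
Express as a combination:
1 = 121 − 4·30
1 = −4·3297 + 109·121
1 = 109·6715 − 222·3297
1 = −222·30157 + 997·6715
So 1 = (-222)·30157 + (997)·6715.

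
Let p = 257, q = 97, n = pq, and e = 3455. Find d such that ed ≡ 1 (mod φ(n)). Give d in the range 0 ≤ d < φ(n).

21119

φ(n) = (p−1)(q−1) = 256·96 = 24576.
Need d with 3455·d ≡ 1 (mod 24576). Apply the extended Euclidean algorithm:
24576 = 7×3455 + 391
3455 = 8×391 + 327
391 = 1×327 + 64
327 = 5×64 + 7
64 = 9×7 + 1
7 = 7×1 + 0
Back-substitute:
1 = 64 − 9·7
1 = −9·327 + 46·64
1 = 46·391 − 55·327
1 = −55·3455 + 486·391
1 = 486·24576 − 3457·3455
So 3455·(-3457) ≡ 1 (mod 24576), hence d ≡ -3457 ≡ 21119 (mod 24576).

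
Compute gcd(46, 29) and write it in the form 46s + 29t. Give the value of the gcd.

Apply Euclid's algorithm to 46 and 29:
46 = 1*29 + 17
29 = 1*17 + 12
17 = 1*12 + 5
12 = 2*5 + 2
5 = 2*2 + 1
2 = 2*1 + 0
gcd(46, 29) = 1.
Back-substituting:
1 = 5 − 2·2
1 = −2·12 + 5·5
1 = 5·17 − 7·12
1 = −7·29 + 12·17
1 = 12·46 − 19·29
So 1 = (12)·46 + (-19)·29.

1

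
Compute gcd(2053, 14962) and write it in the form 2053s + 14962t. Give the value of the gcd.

1

Apply Euclid's algorithm to 14962 and 2053:
14962 = 7*2053 + 591
2053 = 3*591 + 280
591 = 2*280 + 31
280 = 9*31 + 1
31 = 31*1 + 0
gcd(2053, 14962) = 1.
Working backward:
1 = 280 − 9·31
1 = −9·591 + 19·280
1 = 19·2053 − 66·591
1 = −66·14962 + 481·2053
So 1 = (-66)·14962 + (481)·2053.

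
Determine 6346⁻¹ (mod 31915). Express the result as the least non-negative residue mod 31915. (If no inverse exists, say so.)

Run Euclid on (31915, 6346):
31915 = 5×6346 + 185
6346 = 34×185 + 56
185 = 3×56 + 17
56 = 3×17 + 5
17 = 3×5 + 2
5 = 2×2 + 1
2 = 2×1 + 0
Since gcd(6346, 31915) = 1, back-substitute to write 1 as a combination:
1 = 5 − 2·2
1 = −2·17 + 7·5
1 = 7·56 − 23·17
1 = −23·185 + 76·56
1 = 76·6346 − 2607·185
1 = −2607·31915 + 13111·6346
So 6346·13111 ≡ 1 (mod 31915).

13111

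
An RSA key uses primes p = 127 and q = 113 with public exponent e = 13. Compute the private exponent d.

φ(n) = (p−1)(q−1) = 126·112 = 14112.
Need d with 13·d ≡ 1 (mod 14112). Apply the extended Euclidean algorithm:
14112 = 1085×13 + 7
13 = 1×7 + 6
7 = 1×6 + 1
6 = 6×1 + 0
Back-substitute:
1 = 7 − 6
1 = −13 + 2·7
1 = 2·14112 − 2171·13
So 13·(-2171) ≡ 1 (mod 14112), hence d ≡ -2171 ≡ 11941 (mod 14112).

11941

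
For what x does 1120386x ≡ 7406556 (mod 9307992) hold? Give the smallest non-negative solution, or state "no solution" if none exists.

202610

First find gcd(1120386, 9307992):
9307992 = 8×1120386 + 344904
1120386 = 3×344904 + 85674
344904 = 4×85674 + 2208
85674 = 38×2208 + 1770
2208 = 1×1770 + 438
1770 = 4×438 + 18
438 = 24×18 + 6
18 = 3×6 + 0
gcd = 6 and 6 | 7406556, so solutions exist. Divide through by 6: 186731x ≡ 1234426 (mod 1551332).
Now find 186731⁻¹ mod 1551332:
1551332 = 8×186731 + 57484
186731 = 3×57484 + 14279
57484 = 4×14279 + 368
14279 = 38×368 + 295
368 = 1×295 + 73
295 = 4×73 + 3
73 = 24×3 + 1
3 = 3×1 + 0
Back-substitute:
1 = 73 − 24·3
1 = −24·295 + 97·73
1 = 97·368 − 121·295
1 = −121·14279 + 4695·368
1 = 4695·57484 − 18901·14279
1 = −18901·186731 + 61398·57484
1 = 61398·1551332 − 510085·186731
So 186731·(-510085) ≡ 1 (mod 1551332), i.e. 186731⁻¹ ≡ 1041247.
Then x ≡ 1041247·1234426 ≡ 202610 (mod 1551332); the smallest non-negative solution is x = 202610.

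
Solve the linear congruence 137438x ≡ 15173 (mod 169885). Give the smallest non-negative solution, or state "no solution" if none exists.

First find gcd(137438, 169885):
169885 = 1*137438 + 32447
137438 = 4*32447 + 7650
32447 = 4*7650 + 1847
7650 = 4*1847 + 262
1847 = 7*262 + 13
262 = 20*13 + 2
13 = 6*2 + 1
2 = 2*1 + 0
gcd = 1, so a unique solution mod 169885 exists.
Back-substitute for the Bézout coefficients:
1 = 13 − 6·2
1 = −6·262 + 121·13
1 = 121·1847 − 853·262
1 = −853·7650 + 3533·1847
1 = 3533·32447 − 14985·7650
1 = −14985·137438 + 63473·32447
1 = 63473·169885 − 78458·137438
So 137438·(-78458) ≡ 1 (mod 169885), giving 137438⁻¹ ≡ 91427.
x ≡ 137438⁻¹·15173 ≡ 91427·15173 ≡ 110846 (mod 169885).

110846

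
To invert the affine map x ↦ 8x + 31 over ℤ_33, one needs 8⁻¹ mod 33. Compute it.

29

Apply the Euclidean algorithm to 33 and 8:
33 = 4·8 + 1
8 = 8·1 + 0
Since gcd(8, 33) = 1, back-substitute to write 1 as a combination:
1 = 33 − 4·8
So 8·(-4) ≡ 1 (mod 33), and -4 ≡ 29 (mod 33).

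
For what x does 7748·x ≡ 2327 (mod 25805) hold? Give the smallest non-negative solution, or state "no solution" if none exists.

First find gcd(7748, 25805):
25805 = 3*7748 + 2561
7748 = 3*2561 + 65
2561 = 39*65 + 26
65 = 2*26 + 13
26 = 2*13 + 0
gcd = 13 and 13 | 2327, so solutions exist. Divide through by 13: 596x ≡ 179 (mod 1985).
Now find 596⁻¹ mod 1985:
1985 = 3·596 + 197
596 = 3·197 + 5
197 = 39·5 + 2
5 = 2·2 + 1
2 = 2·1 + 0
Back-substitute:
1 = 5 − 2·2
1 = −2·197 + 79·5
1 = 79·596 − 239·197
1 = −239·1985 + 796·596
So 596⁻¹ ≡ 796 (mod 1985).
Then x ≡ 796·179 ≡ 1549 (mod 1985); the smallest non-negative solution is x = 1549.

1549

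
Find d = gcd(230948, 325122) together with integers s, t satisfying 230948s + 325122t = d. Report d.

2

Repeated division:
325122 = 1·230948 + 94174
230948 = 2·94174 + 42600
94174 = 2·42600 + 8974
42600 = 4·8974 + 6704
8974 = 1·6704 + 2270
6704 = 2·2270 + 2164
2270 = 1·2164 + 106
2164 = 20·106 + 44
106 = 2·44 + 18
44 = 2·18 + 8
18 = 2·8 + 2
8 = 4·2 + 0
gcd(230948, 325122) = 2.
Express as a combination:
2 = 18 − 2·8
2 = −2·44 + 5·18
2 = 5·106 − 12·44
2 = −12·2164 + 245·106
2 = 245·2270 − 257·2164
2 = −257·6704 + 759·2270
2 = 759·8974 − 1016·6704
2 = −1016·42600 + 4823·8974
2 = 4823·94174 − 10662·42600
2 = −10662·230948 + 26147·94174
2 = 26147·325122 − 36809·230948
So 2 = (26147)·325122 + (-36809)·230948.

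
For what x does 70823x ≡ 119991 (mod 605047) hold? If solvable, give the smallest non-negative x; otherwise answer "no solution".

238294

First find gcd(70823, 605047):
605047 = 8*70823 + 38463
70823 = 1*38463 + 32360
38463 = 1*32360 + 6103
32360 = 5*6103 + 1845
6103 = 3*1845 + 568
1845 = 3*568 + 141
568 = 4*141 + 4
141 = 35*4 + 1
4 = 4*1 + 0
gcd = 1, so a unique solution mod 605047 exists.
Back-substitute for the Bézout coefficients:
1 = 141 − 35·4
1 = −35·568 + 141·141
1 = 141·1845 − 458·568
1 = −458·6103 + 1515·1845
1 = 1515·32360 − 8033·6103
1 = −8033·38463 + 9548·32360
1 = 9548·70823 − 17581·38463
1 = −17581·605047 + 150196·70823
So 70823·(150196) ≡ 1 (mod 605047), giving 70823⁻¹ ≡ 150196.
x ≡ 70823⁻¹·119991 ≡ 150196·119991 ≡ 238294 (mod 605047).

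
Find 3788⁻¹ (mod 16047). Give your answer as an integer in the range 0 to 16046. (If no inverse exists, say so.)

2546

Run Euclid on (16047, 3788):
16047 = 4×3788 + 895
3788 = 4×895 + 208
895 = 4×208 + 63
208 = 3×63 + 19
63 = 3×19 + 6
19 = 3×6 + 1
6 = 6×1 + 0
The gcd is 1. Working backward:
1 = 19 − 3·6
1 = −3·63 + 10·19
1 = 10·208 − 33·63
1 = −33·895 + 142·208
1 = 142·3788 − 601·895
1 = −601·16047 + 2546·3788
So 3788·2546 ≡ 1 (mod 16047).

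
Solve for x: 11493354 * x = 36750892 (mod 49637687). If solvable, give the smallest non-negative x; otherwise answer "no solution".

46703564

First find gcd(11493354, 49637687):
49637687 = 4*11493354 + 3664271
11493354 = 3*3664271 + 500541
3664271 = 7*500541 + 160484
500541 = 3*160484 + 19089
160484 = 8*19089 + 7772
19089 = 2*7772 + 3545
7772 = 2*3545 + 682
3545 = 5*682 + 135
682 = 5*135 + 7
135 = 19*7 + 2
7 = 3*2 + 1
2 = 2*1 + 0
gcd = 1, so a unique solution mod 49637687 exists.
Back-substitute for the Bézout coefficients:
1 = 7 − 3·2
1 = −3·135 + 58·7
1 = 58·682 − 293·135
1 = −293·3545 + 1523·682
1 = 1523·7772 − 3339·3545
1 = −3339·19089 + 8201·7772
1 = 8201·160484 − 68947·19089
1 = −68947·500541 + 215042·160484
1 = 215042·3664271 − 1574241·500541
1 = −1574241·11493354 + 4937765·3664271
1 = 4937765·49637687 − 21325301·11493354
So 11493354·(-21325301) ≡ 1 (mod 49637687), giving 11493354⁻¹ ≡ 28312386.
x ≡ 11493354⁻¹·36750892 ≡ 28312386·36750892 ≡ 46703564 (mod 49637687).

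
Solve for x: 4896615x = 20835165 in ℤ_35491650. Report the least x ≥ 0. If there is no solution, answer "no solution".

First find gcd(4896615, 35491650):
35491650 = 7×4896615 + 1215345
4896615 = 4×1215345 + 35235
1215345 = 34×35235 + 17355
35235 = 2×17355 + 525
17355 = 33×525 + 30
525 = 17×30 + 15
30 = 2×15 + 0
gcd = 15 and 15 | 20835165, so solutions exist. Divide through by 15: 326441x ≡ 1389011 (mod 2366110).
Now find 326441⁻¹ mod 2366110:
2366110 = 7*326441 + 81023
326441 = 4*81023 + 2349
81023 = 34*2349 + 1157
2349 = 2*1157 + 35
1157 = 33*35 + 2
35 = 17*2 + 1
2 = 2*1 + 0
Back-substitute:
1 = 35 − 17·2
1 = −17·1157 + 562·35
1 = 562·2349 − 1141·1157
1 = −1141·81023 + 39356·2349
1 = 39356·326441 − 158565·81023
1 = −158565·2366110 + 1149311·326441
So 326441⁻¹ ≡ 1149311 (mod 2366110).
Then x ≡ 1149311·1389011 ≡ 668861 (mod 2366110); the smallest non-negative solution is x = 668861.

668861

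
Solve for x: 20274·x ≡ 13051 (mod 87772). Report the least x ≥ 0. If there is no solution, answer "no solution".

no solution

gcd(20274, 87772):
87772 = 4·20274 + 6676
20274 = 3·6676 + 246
6676 = 27·246 + 34
246 = 7·34 + 8
34 = 4·8 + 2
8 = 4·2 + 0
gcd = 2, but 2 ∤ 13051, so the congruence has no solution.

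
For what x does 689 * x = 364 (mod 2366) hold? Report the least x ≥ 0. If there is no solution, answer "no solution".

First find gcd(689, 2366):
2366 = 3×689 + 299
689 = 2×299 + 91
299 = 3×91 + 26
91 = 3×26 + 13
26 = 2×13 + 0
gcd = 13 and 13 | 364, so solutions exist. Divide through by 13: 53x ≡ 28 (mod 182).
Now find 53⁻¹ mod 182:
182 = 3*53 + 23
53 = 2*23 + 7
23 = 3*7 + 2
7 = 3*2 + 1
2 = 2*1 + 0
Back-substitute:
1 = 7 − 3·2
1 = −3·23 + 10·7
1 = 10·53 − 23·23
1 = −23·182 + 79·53
So 53⁻¹ ≡ 79 (mod 182).
Then x ≡ 79·28 ≡ 28 (mod 182); the smallest non-negative solution is x = 28.

28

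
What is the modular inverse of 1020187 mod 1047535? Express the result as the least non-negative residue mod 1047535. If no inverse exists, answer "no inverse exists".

111043

Run Euclid on (1047535, 1020187):
1047535 = 1·1020187 + 27348
1020187 = 37·27348 + 8311
27348 = 3·8311 + 2415
8311 = 3·2415 + 1066
2415 = 2·1066 + 283
1066 = 3·283 + 217
283 = 1·217 + 66
217 = 3·66 + 19
66 = 3·19 + 9
19 = 2·9 + 1
9 = 9·1 + 0
Since gcd(1020187, 1047535) = 1, back-substitute to write 1 as a combination:
1 = 19 − 2·9
1 = −2·66 + 7·19
1 = 7·217 − 23·66
1 = −23·283 + 30·217
1 = 30·1066 − 113·283
1 = −113·2415 + 256·1066
1 = 256·8311 − 881·2415
1 = −881·27348 + 2899·8311
1 = 2899·1020187 − 108144·27348
1 = −108144·1047535 + 111043·1020187
So 1020187·111043 ≡ 1 (mod 1047535).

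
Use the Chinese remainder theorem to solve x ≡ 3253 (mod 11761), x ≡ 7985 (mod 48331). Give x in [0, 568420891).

350069418

Write x = 3253 + 11761·k. Then 11761·k ≡ 7985 − 3253 ≡ 4732 (mod 48331).
Need 11761⁻¹ mod 48331. Extended Euclid on (48331, 11761):
48331 = 4*11761 + 1287
11761 = 9*1287 + 178
1287 = 7*178 + 41
178 = 4*41 + 14
41 = 2*14 + 13
14 = 1*13 + 1
13 = 13*1 + 0
Back-substitute:
1 = 14 − 13
1 = −41 + 3·14
1 = 3·178 − 13·41
1 = −13·1287 + 94·178
1 = 94·11761 − 859·1287
1 = −859·48331 + 3530·11761
11761⁻¹ ≡ 3530 (mod 48331), so k ≡ 3530·4732 ≡ 29765 (mod 48331).
x = 3253 + 11761·29765 = 350069418.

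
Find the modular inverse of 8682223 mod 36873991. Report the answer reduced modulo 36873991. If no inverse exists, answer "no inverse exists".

no inverse exists

Euclidean algorithm on 36873991, 8682223:
36873991 = 4×8682223 + 2145099
8682223 = 4×2145099 + 101827
2145099 = 21×101827 + 6732
101827 = 15×6732 + 847
6732 = 7×847 + 803
847 = 1×803 + 44
803 = 18×44 + 11
44 = 4×11 + 0
The gcd is 11, not 1, hence no inverse exists.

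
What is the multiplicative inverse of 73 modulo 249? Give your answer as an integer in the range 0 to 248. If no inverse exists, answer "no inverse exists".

gcd(249, 73) by repeated division:
249 = 3×73 + 30
73 = 2×30 + 13
30 = 2×13 + 4
13 = 3×4 + 1
4 = 4×1 + 0
Since gcd(73, 249) = 1, back-substitute to write 1 as a combination:
1 = 13 − 3·4
1 = −3·30 + 7·13
1 = 7·73 − 17·30
1 = −17·249 + 58·73
So 73·58 ≡ 1 (mod 249).

58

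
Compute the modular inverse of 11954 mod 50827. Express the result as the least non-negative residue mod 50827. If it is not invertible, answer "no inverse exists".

6212

gcd(50827, 11954) by repeated division:
50827 = 4*11954 + 3011
11954 = 3*3011 + 2921
3011 = 1*2921 + 90
2921 = 32*90 + 41
90 = 2*41 + 8
41 = 5*8 + 1
8 = 8*1 + 0
Since gcd(11954, 50827) = 1, back-substitute to write 1 as a combination:
1 = 41 − 5·8
1 = −5·90 + 11·41
1 = 11·2921 − 357·90
1 = −357·3011 + 368·2921
1 = 368·11954 − 1461·3011
1 = −1461·50827 + 6212·11954
So 11954·6212 ≡ 1 (mod 50827).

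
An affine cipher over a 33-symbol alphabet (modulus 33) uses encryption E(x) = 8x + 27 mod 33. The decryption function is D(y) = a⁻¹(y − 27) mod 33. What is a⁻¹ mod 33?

Apply the Euclidean algorithm to 33 and 8:
33 = 4*8 + 1
8 = 8*1 + 0
The gcd is 1. Working backward:
1 = 33 − 4·8
Hence 8⁻¹ ≡ -4 ≡ 29 (mod 33).

29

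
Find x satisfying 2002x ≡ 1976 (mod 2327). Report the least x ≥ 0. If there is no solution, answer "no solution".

87

First find gcd(2002, 2327):
2327 = 1·2002 + 325
2002 = 6·325 + 52
325 = 6·52 + 13
52 = 4·13 + 0
gcd = 13 and 13 | 1976, so solutions exist. Divide through by 13: 154x ≡ 152 (mod 179).
Now find 154⁻¹ mod 179:
179 = 1×154 + 25
154 = 6×25 + 4
25 = 6×4 + 1
4 = 4×1 + 0
Back-substitute:
1 = 25 − 6·4
1 = −6·154 + 37·25
1 = 37·179 − 43·154
So 154·(-43) ≡ 1 (mod 179), i.e. 154⁻¹ ≡ 136.
Then x ≡ 136·152 ≡ 87 (mod 179); the smallest non-negative solution is x = 87.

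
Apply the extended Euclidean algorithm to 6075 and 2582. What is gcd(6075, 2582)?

Repeated division:
6075 = 2*2582 + 911
2582 = 2*911 + 760
911 = 1*760 + 151
760 = 5*151 + 5
151 = 30*5 + 1
5 = 5*1 + 0
gcd(6075, 2582) = 1.
Working backward:
1 = 151 − 30·5
1 = −30·760 + 151·151
1 = 151·911 − 181·760
1 = −181·2582 + 513·911
1 = 513·6075 − 1207·2582
So 1 = (513)·6075 + (-1207)·2582.

1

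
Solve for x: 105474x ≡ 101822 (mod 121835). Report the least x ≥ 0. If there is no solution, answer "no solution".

First find gcd(105474, 121835):
121835 = 1*105474 + 16361
105474 = 6*16361 + 7308
16361 = 2*7308 + 1745
7308 = 4*1745 + 328
1745 = 5*328 + 105
328 = 3*105 + 13
105 = 8*13 + 1
13 = 13*1 + 0
gcd = 1, so a unique solution mod 121835 exists.
Back-substitute for the Bézout coefficients:
1 = 105 − 8·13
1 = −8·328 + 25·105
1 = 25·1745 − 133·328
1 = −133·7308 + 557·1745
1 = 557·16361 − 1247·7308
1 = −1247·105474 + 8039·16361
1 = 8039·121835 − 9286·105474
So 105474·(-9286) ≡ 1 (mod 121835), giving 105474⁻¹ ≡ 112549.
x ≡ 105474⁻¹·101822 ≡ 112549·101822 ≡ 42343 (mod 121835).

42343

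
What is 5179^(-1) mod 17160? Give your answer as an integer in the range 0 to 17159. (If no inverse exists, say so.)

16219

gcd(17160, 5179) by repeated division:
17160 = 3·5179 + 1623
5179 = 3·1623 + 310
1623 = 5·310 + 73
310 = 4·73 + 18
73 = 4·18 + 1
18 = 18·1 + 0
gcd = 1, so the inverse exists. Back-substitute:
1 = 73 − 4·18
1 = −4·310 + 17·73
1 = 17·1623 − 89·310
1 = −89·5179 + 284·1623
1 = 284·17160 − 941·5179
Hence 5179⁻¹ ≡ -941 ≡ 16219 (mod 17160).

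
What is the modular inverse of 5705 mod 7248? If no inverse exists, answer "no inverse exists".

Apply the Euclidean algorithm to 7248 and 5705:
7248 = 1×5705 + 1543
5705 = 3×1543 + 1076
1543 = 1×1076 + 467
1076 = 2×467 + 142
467 = 3×142 + 41
142 = 3×41 + 19
41 = 2×19 + 3
19 = 6×3 + 1
3 = 3×1 + 0
gcd = 1, so the inverse exists. Back-substitute:
1 = 19 − 6·3
1 = −6·41 + 13·19
1 = 13·142 − 45·41
1 = −45·467 + 148·142
1 = 148·1076 − 341·467
1 = −341·1543 + 489·1076
1 = 489·5705 − 1808·1543
1 = −1808·7248 + 2297·5705
So 5705·2297 ≡ 1 (mod 7248).

2297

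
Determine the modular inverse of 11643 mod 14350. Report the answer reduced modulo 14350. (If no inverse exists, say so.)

Apply the Euclidean algorithm to 14350 and 11643:
14350 = 1×11643 + 2707
11643 = 4×2707 + 815
2707 = 3×815 + 262
815 = 3×262 + 29
262 = 9×29 + 1
29 = 29×1 + 0
The gcd is 1. Working backward:
1 = 262 − 9·29
1 = −9·815 + 28·262
1 = 28·2707 − 93·815
1 = −93·11643 + 400·2707
1 = 400·14350 − 493·11643
So 11643·(-493) ≡ 1 (mod 14350), and -493 ≡ 13857 (mod 14350).

13857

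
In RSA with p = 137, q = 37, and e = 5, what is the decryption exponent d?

3917

φ(n) = (p−1)(q−1) = 136·36 = 4896.
Need d with 5·d ≡ 1 (mod 4896). Apply the extended Euclidean algorithm:
4896 = 979*5 + 1
5 = 5*1 + 0
Back-substitute:
1 = 4896 − 979·5
So 5·(-979) ≡ 1 (mod 4896), hence d ≡ -979 ≡ 3917 (mod 4896).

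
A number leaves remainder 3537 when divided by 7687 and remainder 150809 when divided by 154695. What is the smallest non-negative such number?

512964734

Write x = 3537 + 7687·k. Then 7687·k ≡ 150809 − 3537 ≡ 147272 (mod 154695).
Need 7687⁻¹ mod 154695. Extended Euclid on (154695, 7687):
154695 = 20·7687 + 955
7687 = 8·955 + 47
955 = 20·47 + 15
47 = 3·15 + 2
15 = 7·2 + 1
2 = 2·1 + 0
Back-substitute:
1 = 15 − 7·2
1 = −7·47 + 22·15
1 = 22·955 − 447·47
1 = −447·7687 + 3598·955
1 = 3598·154695 − 72407·7687
7687⁻¹ ≡ 82288 (mod 154695), so k ≡ 82288·147272 ≡ 66731 (mod 154695).
x = 3537 + 7687·66731 = 512964734.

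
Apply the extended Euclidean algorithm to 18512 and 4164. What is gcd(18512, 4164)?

4

Euclidean algorithm:
18512 = 4·4164 + 1856
4164 = 2·1856 + 452
1856 = 4·452 + 48
452 = 9·48 + 20
48 = 2·20 + 8
20 = 2·8 + 4
8 = 2·4 + 0
gcd(18512, 4164) = 4.
Express as a combination:
4 = 20 − 2·8
4 = −2·48 + 5·20
4 = 5·452 − 47·48
4 = −47·1856 + 193·452
4 = 193·4164 − 433·1856
4 = −433·18512 + 1925·4164
So 4 = (-433)·18512 + (1925)·4164.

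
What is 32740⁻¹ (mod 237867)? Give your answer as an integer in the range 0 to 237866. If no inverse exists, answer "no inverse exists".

Apply the Euclidean algorithm to 237867 and 32740:
237867 = 7·32740 + 8687
32740 = 3·8687 + 6679
8687 = 1·6679 + 2008
6679 = 3·2008 + 655
2008 = 3·655 + 43
655 = 15·43 + 10
43 = 4·10 + 3
10 = 3·3 + 1
3 = 3·1 + 0
Since gcd(32740, 237867) = 1, back-substitute to write 1 as a combination:
1 = 10 − 3·3
1 = −3·43 + 13·10
1 = 13·655 − 198·43
1 = −198·2008 + 607·655
1 = 607·6679 − 2019·2008
1 = −2019·8687 + 2626·6679
1 = 2626·32740 − 9897·8687
1 = −9897·237867 + 71905·32740
So 32740·71905 ≡ 1 (mod 237867).

71905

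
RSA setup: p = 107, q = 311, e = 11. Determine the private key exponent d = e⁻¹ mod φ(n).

20911

φ(n) = (p−1)(q−1) = 106·310 = 32860.
Need d with 11·d ≡ 1 (mod 32860). Apply the extended Euclidean algorithm:
32860 = 2987·11 + 3
11 = 3·3 + 2
3 = 1·2 + 1
2 = 2·1 + 0
Back-substitute:
1 = 3 − 2
1 = −11 + 4·3
1 = 4·32860 − 11949·11
So 11·(-11949) ≡ 1 (mod 32860), hence d ≡ -11949 ≡ 20911 (mod 32860).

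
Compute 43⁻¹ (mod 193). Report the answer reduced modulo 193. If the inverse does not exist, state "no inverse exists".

Extended Euclidean algorithm:
193 = 4*43 + 21
43 = 2*21 + 1
21 = 21*1 + 0
The gcd is 1. Working backward:
1 = 43 − 2·21
1 = −2·193 + 9·43
So 43·9 ≡ 1 (mod 193).

9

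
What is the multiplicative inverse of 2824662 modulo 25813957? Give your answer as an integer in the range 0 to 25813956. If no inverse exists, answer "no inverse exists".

Run Euclid on (25813957, 2824662):
25813957 = 9*2824662 + 391999
2824662 = 7*391999 + 80669
391999 = 4*80669 + 69323
80669 = 1*69323 + 11346
69323 = 6*11346 + 1247
11346 = 9*1247 + 123
1247 = 10*123 + 17
123 = 7*17 + 4
17 = 4*4 + 1
4 = 4*1 + 0
Since gcd(2824662, 25813957) = 1, back-substitute to write 1 as a combination:
1 = 17 − 4·4
1 = −4·123 + 29·17
1 = 29·1247 − 294·123
1 = −294·11346 + 2675·1247
1 = 2675·69323 − 16344·11346
1 = −16344·80669 + 19019·69323
1 = 19019·391999 − 92420·80669
1 = −92420·2824662 + 665959·391999
1 = 665959·25813957 − 6086051·2824662
Hence 2824662⁻¹ ≡ -6086051 ≡ 19727906 (mod 25813957).

19727906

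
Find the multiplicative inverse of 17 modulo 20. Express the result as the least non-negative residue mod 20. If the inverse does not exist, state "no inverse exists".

Apply the Euclidean algorithm to 20 and 17:
20 = 1×17 + 3
17 = 5×3 + 2
3 = 1×2 + 1
2 = 2×1 + 0
Since gcd(17, 20) = 1, back-substitute to write 1 as a combination:
1 = 3 − 2
1 = −17 + 6·3
1 = 6·20 − 7·17
Thus 17·(-7) ≡ 1 (mod 20); reducing, -7 mod 20 = 13.

13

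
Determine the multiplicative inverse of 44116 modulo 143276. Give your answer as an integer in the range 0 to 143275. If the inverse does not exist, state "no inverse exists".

no inverse exists

Compute gcd(44116, 143276):
143276 = 3·44116 + 10928
44116 = 4·10928 + 404
10928 = 27·404 + 20
404 = 20·20 + 4
20 = 5·4 + 0
gcd(44116, 143276) = 4 ≠ 1, so 44116 has no multiplicative inverse modulo 143276.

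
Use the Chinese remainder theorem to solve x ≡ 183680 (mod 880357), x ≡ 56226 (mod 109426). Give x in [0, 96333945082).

18216530724

Write x = 183680 + 880357·k. Then 880357·k ≡ 56226 − 183680 ≡ 91398 (mod 109426).
Need 880357⁻¹ mod 109426. Extended Euclid on (109426, 4949):
109426 = 22*4949 + 548
4949 = 9*548 + 17
548 = 32*17 + 4
17 = 4*4 + 1
4 = 4*1 + 0
Back-substitute:
1 = 17 − 4·4
1 = −4·548 + 129·17
1 = 129·4949 − 1165·548
1 = −1165·109426 + 25759·4949
880357⁻¹ ≡ 25759 (mod 109426), so k ≡ 25759·91398 ≡ 20692 (mod 109426).
x = 183680 + 880357·20692 = 18216530724.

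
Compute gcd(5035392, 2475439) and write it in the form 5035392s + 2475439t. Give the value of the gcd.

Repeated division:
5035392 = 2*2475439 + 84514
2475439 = 29*84514 + 24533
84514 = 3*24533 + 10915
24533 = 2*10915 + 2703
10915 = 4*2703 + 103
2703 = 26*103 + 25
103 = 4*25 + 3
25 = 8*3 + 1
3 = 3*1 + 0
gcd(5035392, 2475439) = 1.
Express as a combination:
1 = 25 − 8·3
1 = −8·103 + 33·25
1 = 33·2703 − 866·103
1 = −866·10915 + 3497·2703
1 = 3497·24533 − 7860·10915
1 = −7860·84514 + 27077·24533
1 = 27077·2475439 − 793093·84514
1 = −793093·5035392 + 1613263·2475439
So 1 = (-793093)·5035392 + (1613263)·2475439.

1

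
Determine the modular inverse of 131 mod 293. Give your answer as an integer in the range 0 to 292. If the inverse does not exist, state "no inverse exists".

gcd(293, 131) by repeated division:
293 = 2×131 + 31
131 = 4×31 + 7
31 = 4×7 + 3
7 = 2×3 + 1
3 = 3×1 + 0
Since gcd(131, 293) = 1, back-substitute to write 1 as a combination:
1 = 7 − 2·3
1 = −2·31 + 9·7
1 = 9·131 − 38·31
1 = −38·293 + 85·131
So 131·85 ≡ 1 (mod 293).

85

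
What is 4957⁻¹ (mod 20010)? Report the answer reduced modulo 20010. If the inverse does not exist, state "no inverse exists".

Extended Euclidean algorithm:
20010 = 4×4957 + 182
4957 = 27×182 + 43
182 = 4×43 + 10
43 = 4×10 + 3
10 = 3×3 + 1
3 = 3×1 + 0
Since gcd(4957, 20010) = 1, back-substitute to write 1 as a combination:
1 = 10 − 3·3
1 = −3·43 + 13·10
1 = 13·182 − 55·43
1 = −55·4957 + 1498·182
1 = 1498·20010 − 6047·4957
So 4957·(-6047) ≡ 1 (mod 20010), and -6047 ≡ 13963 (mod 20010).

13963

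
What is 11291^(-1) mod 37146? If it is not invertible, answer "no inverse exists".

Extended Euclidean algorithm:
37146 = 3·11291 + 3273
11291 = 3·3273 + 1472
3273 = 2·1472 + 329
1472 = 4·329 + 156
329 = 2·156 + 17
156 = 9·17 + 3
17 = 5·3 + 2
3 = 1·2 + 1
2 = 2·1 + 0
The gcd is 1. Working backward:
1 = 3 − 2
1 = −17 + 6·3
1 = 6·156 − 55·17
1 = −55·329 + 116·156
1 = 116·1472 − 519·329
1 = −519·3273 + 1154·1472
1 = 1154·11291 − 3981·3273
1 = −3981·37146 + 13097·11291
So 11291·13097 ≡ 1 (mod 37146).

13097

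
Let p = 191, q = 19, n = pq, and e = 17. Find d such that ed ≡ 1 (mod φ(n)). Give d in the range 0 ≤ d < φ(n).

φ(n) = (p−1)(q−1) = 190·18 = 3420.
Need d with 17·d ≡ 1 (mod 3420). Apply the extended Euclidean algorithm:
3420 = 201×17 + 3
17 = 5×3 + 2
3 = 1×2 + 1
2 = 2×1 + 0
Back-substitute:
1 = 3 − 2
1 = −17 + 6·3
1 = 6·3420 − 1207·17
So 17·(-1207) ≡ 1 (mod 3420), hence d ≡ -1207 ≡ 2213 (mod 3420).

2213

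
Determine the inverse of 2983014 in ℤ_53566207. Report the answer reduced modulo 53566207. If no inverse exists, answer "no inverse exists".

4043664

gcd(53566207, 2983014) by repeated division:
53566207 = 17*2983014 + 2854969
2983014 = 1*2854969 + 128045
2854969 = 22*128045 + 37979
128045 = 3*37979 + 14108
37979 = 2*14108 + 9763
14108 = 1*9763 + 4345
9763 = 2*4345 + 1073
4345 = 4*1073 + 53
1073 = 20*53 + 13
53 = 4*13 + 1
13 = 13*1 + 0
The gcd is 1. Working backward:
1 = 53 − 4·13
1 = −4·1073 + 81·53
1 = 81·4345 − 328·1073
1 = −328·9763 + 737·4345
1 = 737·14108 − 1065·9763
1 = −1065·37979 + 2867·14108
1 = 2867·128045 − 9666·37979
1 = −9666·2854969 + 215519·128045
1 = 215519·2983014 − 225185·2854969
1 = −225185·53566207 + 4043664·2983014
So 2983014·4043664 ≡ 1 (mod 53566207).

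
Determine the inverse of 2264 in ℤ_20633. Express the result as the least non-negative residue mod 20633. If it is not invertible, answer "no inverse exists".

18947

Extended Euclidean algorithm:
20633 = 9·2264 + 257
2264 = 8·257 + 208
257 = 1·208 + 49
208 = 4·49 + 12
49 = 4·12 + 1
12 = 12·1 + 0
gcd = 1, so the inverse exists. Back-substitute:
1 = 49 − 4·12
1 = −4·208 + 17·49
1 = 17·257 − 21·208
1 = −21·2264 + 185·257
1 = 185·20633 − 1686·2264
Hence 2264⁻¹ ≡ -1686 ≡ 18947 (mod 20633).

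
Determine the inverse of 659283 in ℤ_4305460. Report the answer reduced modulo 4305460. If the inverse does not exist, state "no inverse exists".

Apply the Euclidean algorithm to 4305460 and 659283:
4305460 = 6*659283 + 349762
659283 = 1*349762 + 309521
349762 = 1*309521 + 40241
309521 = 7*40241 + 27834
40241 = 1*27834 + 12407
27834 = 2*12407 + 3020
12407 = 4*3020 + 327
3020 = 9*327 + 77
327 = 4*77 + 19
77 = 4*19 + 1
19 = 19*1 + 0
Since gcd(659283, 4305460) = 1, back-substitute to write 1 as a combination:
1 = 77 − 4·19
1 = −4·327 + 17·77
1 = 17·3020 − 157·327
1 = −157·12407 + 645·3020
1 = 645·27834 − 1447·12407
1 = −1447·40241 + 2092·27834
1 = 2092·309521 − 16091·40241
1 = −16091·349762 + 18183·309521
1 = 18183·659283 − 34274·349762
1 = −34274·4305460 + 223827·659283
So 659283·223827 ≡ 1 (mod 4305460).

223827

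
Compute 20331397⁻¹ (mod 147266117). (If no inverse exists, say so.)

87092369

gcd(147266117, 20331397) by repeated division:
147266117 = 7×20331397 + 4946338
20331397 = 4×4946338 + 546045
4946338 = 9×546045 + 31933
546045 = 17×31933 + 3184
31933 = 10×3184 + 93
3184 = 34×93 + 22
93 = 4×22 + 5
22 = 4×5 + 2
5 = 2×2 + 1
2 = 2×1 + 0
The gcd is 1. Working backward:
1 = 5 − 2·2
1 = −2·22 + 9·5
1 = 9·93 − 38·22
1 = −38·3184 + 1301·93
1 = 1301·31933 − 13048·3184
1 = −13048·546045 + 223117·31933
1 = 223117·4946338 − 2021101·546045
1 = −2021101·20331397 + 8307521·4946338
1 = 8307521·147266117 − 60173748·20331397
Thus 20331397·(-60173748) ≡ 1 (mod 147266117); reducing, -60173748 mod 147266117 = 87092369.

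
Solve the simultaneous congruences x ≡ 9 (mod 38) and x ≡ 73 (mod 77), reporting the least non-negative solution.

Write x = 9 + 38·k. Then 38·k ≡ 73 − 9 ≡ 64 (mod 77).
Need 38⁻¹ mod 77. Extended Euclid on (77, 38):
77 = 2*38 + 1
38 = 38*1 + 0
Back-substitute:
1 = 77 − 2·38
38⁻¹ ≡ 75 (mod 77), so k ≡ 75·64 ≡ 26 (mod 77).
x = 9 + 38·26 = 997.

997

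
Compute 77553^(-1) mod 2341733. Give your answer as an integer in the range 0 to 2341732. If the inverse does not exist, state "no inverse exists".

gcd(2341733, 77553) by repeated division:
2341733 = 30*77553 + 15143
77553 = 5*15143 + 1838
15143 = 8*1838 + 439
1838 = 4*439 + 82
439 = 5*82 + 29
82 = 2*29 + 24
29 = 1*24 + 5
24 = 4*5 + 4
5 = 1*4 + 1
4 = 4*1 + 0
gcd = 1, so the inverse exists. Back-substitute:
1 = 5 − 4
1 = −24 + 5·5
1 = 5·29 − 6·24
1 = −6·82 + 17·29
1 = 17·439 − 91·82
1 = −91·1838 + 381·439
1 = 381·15143 − 3139·1838
1 = −3139·77553 + 16076·15143
1 = 16076·2341733 − 485419·77553
So 77553·(-485419) ≡ 1 (mod 2341733), and -485419 ≡ 1856314 (mod 2341733).

1856314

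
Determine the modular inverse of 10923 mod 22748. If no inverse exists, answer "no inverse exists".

no inverse exists

Compute gcd(10923, 22748):
22748 = 2×10923 + 902
10923 = 12×902 + 99
902 = 9×99 + 11
99 = 9×11 + 0
The gcd is 11, not 1, hence no inverse exists.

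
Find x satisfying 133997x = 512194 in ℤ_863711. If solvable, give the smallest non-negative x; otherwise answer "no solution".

739950

First find gcd(133997, 863711):
863711 = 6×133997 + 59729
133997 = 2×59729 + 14539
59729 = 4×14539 + 1573
14539 = 9×1573 + 382
1573 = 4×382 + 45
382 = 8×45 + 22
45 = 2×22 + 1
22 = 22×1 + 0
gcd = 1, so a unique solution mod 863711 exists.
Back-substitute for the Bézout coefficients:
1 = 45 − 2·22
1 = −2·382 + 17·45
1 = 17·1573 − 70·382
1 = −70·14539 + 647·1573
1 = 647·59729 − 2658·14539
1 = −2658·133997 + 5963·59729
1 = 5963·863711 − 38436·133997
So 133997·(-38436) ≡ 1 (mod 863711), giving 133997⁻¹ ≡ 825275.
x ≡ 133997⁻¹·512194 ≡ 825275·512194 ≡ 739950 (mod 863711).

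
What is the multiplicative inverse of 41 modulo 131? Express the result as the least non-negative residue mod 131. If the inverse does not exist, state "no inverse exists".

Run Euclid on (131, 41):
131 = 3*41 + 8
41 = 5*8 + 1
8 = 8*1 + 0
The gcd is 1. Working backward:
1 = 41 − 5·8
1 = −5·131 + 16·41
So 41·16 ≡ 1 (mod 131).

16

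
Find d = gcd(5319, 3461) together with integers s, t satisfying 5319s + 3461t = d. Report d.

1

Euclidean algorithm:
5319 = 1×3461 + 1858
3461 = 1×1858 + 1603
1858 = 1×1603 + 255
1603 = 6×255 + 73
255 = 3×73 + 36
73 = 2×36 + 1
36 = 36×1 + 0
gcd(5319, 3461) = 1.
Working backward:
1 = 73 − 2·36
1 = −2·255 + 7·73
1 = 7·1603 − 44·255
1 = −44·1858 + 51·1603
1 = 51·3461 − 95·1858
1 = −95·5319 + 146·3461
So 1 = (-95)·5319 + (146)·3461.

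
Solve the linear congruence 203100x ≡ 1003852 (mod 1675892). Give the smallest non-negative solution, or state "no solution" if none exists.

First find gcd(203100, 1675892):
1675892 = 8*203100 + 51092
203100 = 3*51092 + 49824
51092 = 1*49824 + 1268
49824 = 39*1268 + 372
1268 = 3*372 + 152
372 = 2*152 + 68
152 = 2*68 + 16
68 = 4*16 + 4
16 = 4*4 + 0
gcd = 4 and 4 | 1003852, so solutions exist. Divide through by 4: 50775x ≡ 250963 (mod 418973).
Now find 50775⁻¹ mod 418973:
418973 = 8·50775 + 12773
50775 = 3·12773 + 12456
12773 = 1·12456 + 317
12456 = 39·317 + 93
317 = 3·93 + 38
93 = 2·38 + 17
38 = 2·17 + 4
17 = 4·4 + 1
4 = 4·1 + 0
Back-substitute:
1 = 17 − 4·4
1 = −4·38 + 9·17
1 = 9·93 − 22·38
1 = −22·317 + 75·93
1 = 75·12456 − 2947·317
1 = −2947·12773 + 3022·12456
1 = 3022·50775 − 12013·12773
1 = −12013·418973 + 99126·50775
So 50775⁻¹ ≡ 99126 (mod 418973).
Then x ≡ 99126·250963 ≡ 17490 (mod 418973); the smallest non-negative solution is x = 17490.

17490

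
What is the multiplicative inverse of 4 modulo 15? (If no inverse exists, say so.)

Apply the Euclidean algorithm to 15 and 4:
15 = 3*4 + 3
4 = 1*3 + 1
3 = 3*1 + 0
Since gcd(4, 15) = 1, back-substitute to write 1 as a combination:
1 = 4 − 3
1 = −15 + 4·4
So 4·4 ≡ 1 (mod 15).

4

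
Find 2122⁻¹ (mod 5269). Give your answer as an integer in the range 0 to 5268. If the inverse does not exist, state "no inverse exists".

Run Euclid on (5269, 2122):
5269 = 2*2122 + 1025
2122 = 2*1025 + 72
1025 = 14*72 + 17
72 = 4*17 + 4
17 = 4*4 + 1
4 = 4*1 + 0
The gcd is 1. Working backward:
1 = 17 − 4·4
1 = −4·72 + 17·17
1 = 17·1025 − 242·72
1 = −242·2122 + 501·1025
1 = 501·5269 − 1244·2122
Hence 2122⁻¹ ≡ -1244 ≡ 4025 (mod 5269).

4025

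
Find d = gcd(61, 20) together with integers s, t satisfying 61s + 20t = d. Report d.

Apply Euclid's algorithm to 61 and 20:
61 = 3*20 + 1
20 = 20*1 + 0
gcd(61, 20) = 1.
Working backward:
1 = 61 − 3·20
So 1 = (1)·61 + (-3)·20.

1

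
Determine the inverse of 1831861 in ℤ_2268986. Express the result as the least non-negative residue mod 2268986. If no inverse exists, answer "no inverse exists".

1893911

Apply the Euclidean algorithm to 2268986 and 1831861:
2268986 = 1×1831861 + 437125
1831861 = 4×437125 + 83361
437125 = 5×83361 + 20320
83361 = 4×20320 + 2081
20320 = 9×2081 + 1591
2081 = 1×1591 + 490
1591 = 3×490 + 121
490 = 4×121 + 6
121 = 20×6 + 1
6 = 6×1 + 0
Since gcd(1831861, 2268986) = 1, back-substitute to write 1 as a combination:
1 = 121 − 20·6
1 = −20·490 + 81·121
1 = 81·1591 − 263·490
1 = −263·2081 + 344·1591
1 = 344·20320 − 3359·2081
1 = −3359·83361 + 13780·20320
1 = 13780·437125 − 72259·83361
1 = −72259·1831861 + 302816·437125
1 = 302816·2268986 − 375075·1831861
Thus 1831861·(-375075) ≡ 1 (mod 2268986); reducing, -375075 mod 2268986 = 1893911.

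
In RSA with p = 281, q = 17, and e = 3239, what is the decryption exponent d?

4119

φ(n) = (p−1)(q−1) = 280·16 = 4480.
Need d with 3239·d ≡ 1 (mod 4480). Apply the extended Euclidean algorithm:
4480 = 1*3239 + 1241
3239 = 2*1241 + 757
1241 = 1*757 + 484
757 = 1*484 + 273
484 = 1*273 + 211
273 = 1*211 + 62
211 = 3*62 + 25
62 = 2*25 + 12
25 = 2*12 + 1
12 = 12*1 + 0
Back-substitute:
1 = 25 − 2·12
1 = −2·62 + 5·25
1 = 5·211 − 17·62
1 = −17·273 + 22·211
1 = 22·484 − 39·273
1 = −39·757 + 61·484
1 = 61·1241 − 100·757
1 = −100·3239 + 261·1241
1 = 261·4480 − 361·3239
So 3239·(-361) ≡ 1 (mod 4480), hence d ≡ -361 ≡ 4119 (mod 4480).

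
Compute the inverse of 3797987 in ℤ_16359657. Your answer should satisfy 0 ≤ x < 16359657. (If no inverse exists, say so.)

gcd(16359657, 3797987) by repeated division:
16359657 = 4*3797987 + 1167709
3797987 = 3*1167709 + 294860
1167709 = 3*294860 + 283129
294860 = 1*283129 + 11731
283129 = 24*11731 + 1585
11731 = 7*1585 + 636
1585 = 2*636 + 313
636 = 2*313 + 10
313 = 31*10 + 3
10 = 3*3 + 1
3 = 3*1 + 0
Since gcd(3797987, 16359657) = 1, back-substitute to write 1 as a combination:
1 = 10 − 3·3
1 = −3·313 + 94·10
1 = 94·636 − 191·313
1 = −191·1585 + 476·636
1 = 476·11731 − 3523·1585
1 = −3523·283129 + 85028·11731
1 = 85028·294860 − 88551·283129
1 = −88551·1167709 + 350681·294860
1 = 350681·3797987 − 1140594·1167709
1 = −1140594·16359657 + 4913057·3797987
So 3797987·4913057 ≡ 1 (mod 16359657).

4913057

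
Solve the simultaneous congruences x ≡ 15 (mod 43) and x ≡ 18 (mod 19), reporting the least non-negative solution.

531

Write x = 15 + 43·k. Then 43·k ≡ 18 − 15 ≡ 3 (mod 19).
Need 43⁻¹ mod 19. Extended Euclid on (19, 5):
19 = 3×5 + 4
5 = 1×4 + 1
4 = 4×1 + 0
Back-substitute:
1 = 5 − 4
1 = −19 + 4·5
43⁻¹ ≡ 4 (mod 19), so k ≡ 4·3 ≡ 12 (mod 19).
x = 15 + 43·12 = 531.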